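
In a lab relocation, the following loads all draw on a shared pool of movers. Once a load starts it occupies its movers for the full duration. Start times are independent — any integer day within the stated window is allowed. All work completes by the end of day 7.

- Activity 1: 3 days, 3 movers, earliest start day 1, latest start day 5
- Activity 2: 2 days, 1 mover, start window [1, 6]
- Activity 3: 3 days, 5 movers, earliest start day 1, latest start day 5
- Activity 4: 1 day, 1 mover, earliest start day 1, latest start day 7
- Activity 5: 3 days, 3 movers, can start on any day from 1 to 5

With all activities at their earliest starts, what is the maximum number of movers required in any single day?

13

Early-start schedule: Activity 1@1, Activity 2@1, Activity 3@1, Activity 4@1, Activity 5@1.
Load per day: day 1: 13, day 2: 12, day 3: 11, day 4: 0, day 5: 0, day 6: 0, day 7: 0.
Peak is 13.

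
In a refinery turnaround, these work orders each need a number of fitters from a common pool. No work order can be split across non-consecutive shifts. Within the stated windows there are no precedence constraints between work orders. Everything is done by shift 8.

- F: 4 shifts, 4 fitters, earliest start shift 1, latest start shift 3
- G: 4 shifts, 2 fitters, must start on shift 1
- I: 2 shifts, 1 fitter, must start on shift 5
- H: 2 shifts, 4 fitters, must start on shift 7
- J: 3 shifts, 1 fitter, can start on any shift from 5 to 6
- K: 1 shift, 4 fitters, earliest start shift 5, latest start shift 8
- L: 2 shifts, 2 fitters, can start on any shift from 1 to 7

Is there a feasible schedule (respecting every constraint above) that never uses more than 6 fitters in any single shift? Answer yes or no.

no

The minimum achievable peak is 7; 6 < 7, so no feasible schedule stays within the cap.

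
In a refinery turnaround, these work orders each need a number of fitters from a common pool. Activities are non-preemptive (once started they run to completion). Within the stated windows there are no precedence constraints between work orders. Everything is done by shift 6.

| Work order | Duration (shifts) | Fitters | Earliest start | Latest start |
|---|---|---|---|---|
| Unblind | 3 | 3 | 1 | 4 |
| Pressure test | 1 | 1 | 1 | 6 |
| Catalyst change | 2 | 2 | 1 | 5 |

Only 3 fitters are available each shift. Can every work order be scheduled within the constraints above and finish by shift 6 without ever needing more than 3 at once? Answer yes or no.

yes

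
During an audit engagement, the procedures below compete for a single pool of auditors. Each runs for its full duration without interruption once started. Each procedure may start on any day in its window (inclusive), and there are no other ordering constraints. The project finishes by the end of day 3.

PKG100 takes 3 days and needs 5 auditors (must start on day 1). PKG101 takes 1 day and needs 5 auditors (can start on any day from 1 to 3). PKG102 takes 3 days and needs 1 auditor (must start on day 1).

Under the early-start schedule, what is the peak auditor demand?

Early-start schedule: PKG100@1, PKG101@1, PKG102@1.
Load per day: day 1: 11, day 2: 6, day 3: 6.
Peak is 11.

11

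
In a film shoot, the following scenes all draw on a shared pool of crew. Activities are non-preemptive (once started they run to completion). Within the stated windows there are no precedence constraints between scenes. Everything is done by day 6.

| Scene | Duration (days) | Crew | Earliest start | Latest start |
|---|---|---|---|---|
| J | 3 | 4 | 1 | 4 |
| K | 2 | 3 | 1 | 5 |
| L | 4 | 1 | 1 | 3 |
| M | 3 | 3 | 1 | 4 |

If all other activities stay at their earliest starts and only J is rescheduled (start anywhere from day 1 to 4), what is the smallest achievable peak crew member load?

7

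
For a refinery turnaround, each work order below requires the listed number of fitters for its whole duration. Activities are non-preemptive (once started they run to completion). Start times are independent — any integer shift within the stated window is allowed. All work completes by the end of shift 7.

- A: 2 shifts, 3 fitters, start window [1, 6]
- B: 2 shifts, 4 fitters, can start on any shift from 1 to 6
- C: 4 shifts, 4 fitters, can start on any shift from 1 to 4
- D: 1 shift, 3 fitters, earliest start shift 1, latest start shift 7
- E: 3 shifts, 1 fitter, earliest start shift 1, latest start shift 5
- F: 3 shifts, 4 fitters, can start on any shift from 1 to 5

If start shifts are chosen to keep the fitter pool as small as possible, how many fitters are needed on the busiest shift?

Early-start (A@1, B@1, C@1, D@1, E@1, F@1) gives peak 19: s1:19  s2:16  s3:9  s4:4  s5:0  s6:0  s7:0.
Shift C→3, D→3, F→4.
Schedule A@1, B@1, C@3, D@3, E@1, F@4: s1:8  s2:8  s3:8  s4:8  s5:8  s6:8  s7:0 — peak 8.

8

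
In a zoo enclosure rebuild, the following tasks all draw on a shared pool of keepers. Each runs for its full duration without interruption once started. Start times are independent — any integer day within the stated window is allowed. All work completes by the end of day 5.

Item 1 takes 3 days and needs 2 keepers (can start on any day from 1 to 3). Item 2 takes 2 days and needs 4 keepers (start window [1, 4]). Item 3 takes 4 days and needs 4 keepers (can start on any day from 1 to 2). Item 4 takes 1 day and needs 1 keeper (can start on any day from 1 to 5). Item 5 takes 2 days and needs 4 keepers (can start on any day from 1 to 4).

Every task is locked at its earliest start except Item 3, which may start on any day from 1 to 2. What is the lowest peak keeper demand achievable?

Item 3@1: d1:15  d2:14  d3:6  d4:4  d5:0 → peak 15
Item 3@2: d1:11  d2:14  d3:6  d4:4  d5:4 → peak 14
Best is Item 3@2, peak 14.

14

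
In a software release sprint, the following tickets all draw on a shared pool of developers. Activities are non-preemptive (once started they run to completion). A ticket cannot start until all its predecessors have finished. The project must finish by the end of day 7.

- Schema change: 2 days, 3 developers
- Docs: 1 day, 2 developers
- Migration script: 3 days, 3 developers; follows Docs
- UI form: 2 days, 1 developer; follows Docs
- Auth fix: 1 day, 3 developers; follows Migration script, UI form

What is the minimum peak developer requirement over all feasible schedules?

Early-start (Schema change@1, Docs@1, Migration script@2, UI form@2, Auth fix@5) gives peak 7: d1:5  d2:7  d3:4  d4:3  d5:3  d6:0  d7:0.
Shift Docs→3, Migration script→4, UI form→4, Auth fix→7.
Schedule Schema change@1, Docs@3, Migration script@4, UI form@4, Auth fix@7: d1:3  d2:3  d3:2  d4:4  d5:4  d6:3  d7:3 — peak 4.
Total developer-days = 22 over 7 days ⇒ peak ≥ ⌈22/7⌉ = 4, so 4 is optimal.

4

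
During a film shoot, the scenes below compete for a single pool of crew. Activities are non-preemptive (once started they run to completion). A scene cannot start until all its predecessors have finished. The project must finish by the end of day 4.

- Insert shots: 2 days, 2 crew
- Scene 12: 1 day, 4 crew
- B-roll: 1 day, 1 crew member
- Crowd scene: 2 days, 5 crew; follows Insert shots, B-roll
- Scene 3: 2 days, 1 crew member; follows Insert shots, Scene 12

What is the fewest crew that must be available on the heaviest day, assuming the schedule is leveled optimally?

Early-start (Insert shots@1, Scene 12@1, B-roll@1, Crowd scene@3, Scene 3@3) gives peak 7: d1:7  d2:2  d3:6  d4:6.
Shift B-roll→2.
Schedule Insert shots@1, Scene 12@1, B-roll@2, Crowd scene@3, Scene 3@3: d1:6  d2:3  d3:6  d4:6 — peak 6.
Total crew member-days = 21 over 4 days ⇒ peak ≥ ⌈21/4⌉ = 6, so 6 is optimal.

6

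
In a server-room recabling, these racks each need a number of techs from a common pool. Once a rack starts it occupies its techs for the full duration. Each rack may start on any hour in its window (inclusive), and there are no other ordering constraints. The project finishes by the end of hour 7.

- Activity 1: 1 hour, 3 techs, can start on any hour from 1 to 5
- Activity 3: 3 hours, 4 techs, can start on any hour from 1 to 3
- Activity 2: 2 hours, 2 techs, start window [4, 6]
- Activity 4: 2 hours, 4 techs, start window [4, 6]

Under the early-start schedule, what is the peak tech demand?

Early-start schedule: Activity 1@1, Activity 3@1, Activity 2@4, Activity 4@4.
Load per hour: hour 1: 7, hour 2: 4, hour 3: 4, hour 4: 6, hour 5: 6, hour 6: 0, hour 7: 0.
Peak is 7.

7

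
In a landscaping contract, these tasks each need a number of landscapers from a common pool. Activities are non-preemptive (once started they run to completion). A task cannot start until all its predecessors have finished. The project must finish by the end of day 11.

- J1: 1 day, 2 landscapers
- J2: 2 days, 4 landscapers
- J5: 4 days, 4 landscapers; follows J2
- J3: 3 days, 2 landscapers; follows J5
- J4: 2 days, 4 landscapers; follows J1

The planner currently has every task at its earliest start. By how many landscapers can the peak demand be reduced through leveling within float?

4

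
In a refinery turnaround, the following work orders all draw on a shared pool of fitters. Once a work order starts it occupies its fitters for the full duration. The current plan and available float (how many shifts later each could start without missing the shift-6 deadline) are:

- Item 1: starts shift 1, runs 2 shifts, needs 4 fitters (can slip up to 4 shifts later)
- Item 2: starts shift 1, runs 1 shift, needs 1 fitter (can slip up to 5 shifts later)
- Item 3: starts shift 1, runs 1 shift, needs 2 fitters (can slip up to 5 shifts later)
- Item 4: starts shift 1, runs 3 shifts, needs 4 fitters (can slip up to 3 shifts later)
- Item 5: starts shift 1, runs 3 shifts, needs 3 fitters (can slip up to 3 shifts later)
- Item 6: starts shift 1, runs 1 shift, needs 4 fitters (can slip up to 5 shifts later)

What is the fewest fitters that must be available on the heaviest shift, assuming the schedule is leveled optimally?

7

Early-start (Item 1@1, Item 2@1, Item 3@1, Item 4@1, Item 5@1, Item 6@1) gives peak 18: s1:18  s2:11  s3:7  s4:0  s5:0  s6:0.
Shift Item 4→3, Item 5→2, Item 6→6.
Schedule Item 1@1, Item 2@1, Item 3@1, Item 4@3, Item 5@2, Item 6@6: s1:7  s2:7  s3:7  s4:7  s5:4  s6:4 — peak 7.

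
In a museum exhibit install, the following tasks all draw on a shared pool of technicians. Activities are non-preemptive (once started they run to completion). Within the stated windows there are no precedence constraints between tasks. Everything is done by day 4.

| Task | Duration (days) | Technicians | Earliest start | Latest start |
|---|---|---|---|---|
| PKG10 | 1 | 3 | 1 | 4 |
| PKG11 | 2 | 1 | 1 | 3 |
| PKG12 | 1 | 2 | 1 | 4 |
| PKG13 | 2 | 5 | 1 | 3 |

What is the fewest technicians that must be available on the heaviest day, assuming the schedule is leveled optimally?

Early-start (PKG10@1, PKG11@1, PKG12@1, PKG13@1) gives peak 11: d1:11  d2:6  d3:0  d4:0.
Shift PKG12→2, PKG13→3.
Schedule PKG10@1, PKG11@1, PKG12@2, PKG13@3: d1:4  d2:3  d3:5  d4:5 — peak 5.
Total technician-days = 17 over 4 days ⇒ peak ≥ ⌈17/4⌉ = 5, so 5 is optimal.

5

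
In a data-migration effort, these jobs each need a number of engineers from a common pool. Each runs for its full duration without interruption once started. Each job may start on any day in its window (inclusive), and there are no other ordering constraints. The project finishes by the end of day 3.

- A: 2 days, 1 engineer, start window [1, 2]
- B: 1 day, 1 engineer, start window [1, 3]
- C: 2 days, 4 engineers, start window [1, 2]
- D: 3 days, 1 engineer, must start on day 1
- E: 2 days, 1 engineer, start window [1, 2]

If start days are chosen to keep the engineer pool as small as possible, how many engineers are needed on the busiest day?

Early-start (A@1, B@1, C@1, D@1, E@1) gives peak 8: d1:8  d2:7  d3:1.
Shift E→2.
Schedule A@1, B@1, C@1, D@1, E@2: d1:7  d2:7  d3:2 — peak 7.
No arrangement of the 24 feasible schedules does better.

7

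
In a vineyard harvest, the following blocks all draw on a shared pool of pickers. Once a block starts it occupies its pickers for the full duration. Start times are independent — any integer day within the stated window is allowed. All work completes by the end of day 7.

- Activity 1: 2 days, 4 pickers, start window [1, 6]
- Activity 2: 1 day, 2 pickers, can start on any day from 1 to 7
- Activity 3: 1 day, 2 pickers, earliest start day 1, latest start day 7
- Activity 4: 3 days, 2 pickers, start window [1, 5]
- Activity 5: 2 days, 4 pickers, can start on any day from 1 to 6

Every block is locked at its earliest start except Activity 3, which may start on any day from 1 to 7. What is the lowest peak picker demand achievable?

12

Activity 3@1: d1:14  d2:10  d3:2  d4:0  d5:0  d6:0  d7:0 → peak 14
Activity 3@2: d1:12  d2:12  d3:2  d4:0  d5:0  d6:0  d7:0 → peak 12
Activity 3@3: d1:12  d2:10  d3:4  d4:0  d5:0  d6:0  d7:0 → peak 12
Activity 3@4: d1:12  d2:10  d3:2  d4:2  d5:0  d6:0  d7:0 → peak 12
Activity 3@5: d1:12  d2:10  d3:2  d4:0  d5:2  d6:0  d7:0 → peak 12
Activity 3@6: d1:12  d2:10  d3:2  d4:0  d5:0  d6:2  d7:0 → peak 12
Activity 3@7: d1:12  d2:10  d3:2  d4:0  d5:0  d6:0  d7:2 → peak 12
Best is Activity 3@2, peak 12.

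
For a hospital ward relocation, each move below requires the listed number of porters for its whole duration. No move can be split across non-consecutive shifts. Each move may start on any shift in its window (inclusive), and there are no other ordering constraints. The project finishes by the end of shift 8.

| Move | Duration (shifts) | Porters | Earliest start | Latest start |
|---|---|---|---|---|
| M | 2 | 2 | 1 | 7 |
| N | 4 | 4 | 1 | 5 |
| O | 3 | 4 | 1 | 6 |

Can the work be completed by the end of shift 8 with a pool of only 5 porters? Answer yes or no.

The minimum achievable peak is 6; 5 < 6, so no feasible schedule stays within the cap.

no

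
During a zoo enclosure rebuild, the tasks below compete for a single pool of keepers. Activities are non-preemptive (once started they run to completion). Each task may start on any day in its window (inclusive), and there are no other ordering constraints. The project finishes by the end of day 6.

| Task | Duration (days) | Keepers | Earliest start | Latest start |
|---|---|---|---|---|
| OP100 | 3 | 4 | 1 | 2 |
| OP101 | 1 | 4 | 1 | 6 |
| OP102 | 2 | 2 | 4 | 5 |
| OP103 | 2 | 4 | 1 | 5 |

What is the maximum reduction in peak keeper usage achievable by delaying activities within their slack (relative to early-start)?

Early-start peak: d1:12  d2:8  d3:4  d4:2  d5:2  d6:0 ⇒ 12.
Leveled (OP100@1, OP101@4, OP102@4, OP103@5): d1:4  d2:4  d3:4  d4:6  d5:6  d6:4 ⇒ 6.
Reduction 12 − 6 = 6.

6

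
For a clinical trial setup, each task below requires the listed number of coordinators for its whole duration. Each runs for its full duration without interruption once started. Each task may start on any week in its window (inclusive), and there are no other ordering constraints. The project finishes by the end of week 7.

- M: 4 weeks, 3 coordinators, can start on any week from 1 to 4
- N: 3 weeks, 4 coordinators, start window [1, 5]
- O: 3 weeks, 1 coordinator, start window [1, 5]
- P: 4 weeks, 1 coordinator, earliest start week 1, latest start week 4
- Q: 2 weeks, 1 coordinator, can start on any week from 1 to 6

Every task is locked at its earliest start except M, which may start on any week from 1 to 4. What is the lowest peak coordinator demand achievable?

M@1: w1:10  w2:10  w3:9  w4:4  w5:0  w6:0  w7:0 → peak 10
M@2: w1:7  w2:10  w3:9  w4:4  w5:3  w6:0  w7:0 → peak 10
M@3: w1:7  w2:7  w3:9  w4:4  w5:3  w6:3  w7:0 → peak 9
M@4: w1:7  w2:7  w3:6  w4:4  w5:3  w6:3  w7:3 → peak 7
Best is M@4, peak 7.

7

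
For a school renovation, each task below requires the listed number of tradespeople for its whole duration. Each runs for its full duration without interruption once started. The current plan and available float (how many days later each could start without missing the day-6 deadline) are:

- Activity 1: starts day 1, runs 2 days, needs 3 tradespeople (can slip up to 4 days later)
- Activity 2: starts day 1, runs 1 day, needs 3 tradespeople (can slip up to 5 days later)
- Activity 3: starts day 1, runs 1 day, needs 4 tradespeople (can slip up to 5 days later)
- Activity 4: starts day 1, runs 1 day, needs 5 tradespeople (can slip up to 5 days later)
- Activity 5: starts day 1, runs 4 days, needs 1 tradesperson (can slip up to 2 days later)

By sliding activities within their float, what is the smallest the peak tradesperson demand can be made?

5

Early-start (Activity 1@1, Activity 2@1, Activity 3@1, Activity 4@1, Activity 5@1) gives peak 16: d1:16  d2:4  d3:1  d4:1  d5:0  d6:0.
Shift Activity 2→3, Activity 3→4, Activity 4→5.
Schedule Activity 1@1, Activity 2@3, Activity 3@4, Activity 4@5, Activity 5@1: d1:4  d2:4  d3:4  d4:5  d5:5  d6:0 — peak 5.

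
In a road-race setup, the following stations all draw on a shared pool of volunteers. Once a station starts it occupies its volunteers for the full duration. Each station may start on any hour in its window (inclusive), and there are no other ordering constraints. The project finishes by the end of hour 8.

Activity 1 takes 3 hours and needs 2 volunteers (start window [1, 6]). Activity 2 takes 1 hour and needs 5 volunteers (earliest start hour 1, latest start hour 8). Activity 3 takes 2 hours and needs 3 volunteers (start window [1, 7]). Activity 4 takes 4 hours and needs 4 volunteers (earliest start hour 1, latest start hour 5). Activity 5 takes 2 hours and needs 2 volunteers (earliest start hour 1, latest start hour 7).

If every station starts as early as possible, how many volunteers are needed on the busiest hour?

16

Early-start schedule: Activity 1@1, Activity 2@1, Activity 3@1, Activity 4@1, Activity 5@1.
Load per hour: hour 1: 16, hour 2: 11, hour 3: 6, hour 4: 4, hour 5: 0, hour 6: 0, hour 7: 0, hour 8: 0.
Peak is 16.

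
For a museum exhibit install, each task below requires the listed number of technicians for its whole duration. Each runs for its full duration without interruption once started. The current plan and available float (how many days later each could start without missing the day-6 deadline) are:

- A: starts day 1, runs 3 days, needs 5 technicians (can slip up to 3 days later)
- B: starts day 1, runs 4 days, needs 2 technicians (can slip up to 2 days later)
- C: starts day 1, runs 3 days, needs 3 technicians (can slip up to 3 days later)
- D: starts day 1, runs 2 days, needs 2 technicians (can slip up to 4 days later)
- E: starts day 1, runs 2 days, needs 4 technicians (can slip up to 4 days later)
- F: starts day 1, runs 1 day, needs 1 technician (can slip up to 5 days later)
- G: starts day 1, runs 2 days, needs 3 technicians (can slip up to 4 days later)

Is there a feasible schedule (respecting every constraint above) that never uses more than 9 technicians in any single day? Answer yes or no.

Schedule A@1, B@3, C@4, D@3, E@1, F@4, G@5: d1:9  d2:9  d3:9  d4:8  d5:8  d6:8 — peak 9 ≤ 9.

yes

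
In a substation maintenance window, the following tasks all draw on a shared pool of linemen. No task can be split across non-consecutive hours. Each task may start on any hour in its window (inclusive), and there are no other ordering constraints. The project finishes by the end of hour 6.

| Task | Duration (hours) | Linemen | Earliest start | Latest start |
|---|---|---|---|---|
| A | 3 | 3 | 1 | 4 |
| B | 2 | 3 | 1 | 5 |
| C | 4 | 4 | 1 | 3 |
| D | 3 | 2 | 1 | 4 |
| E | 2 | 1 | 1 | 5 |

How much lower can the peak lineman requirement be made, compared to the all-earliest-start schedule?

Early-start peak: h1:13  h2:13  h3:9  h4:4  h5:0  h6:0 ⇒ 13.
Leveled (A@1, B@1, C@3, D@4, E@1): h1:7  h2:7  h3:7  h4:6  h5:6  h6:6 ⇒ 7.
Reduction 13 − 7 = 6.

6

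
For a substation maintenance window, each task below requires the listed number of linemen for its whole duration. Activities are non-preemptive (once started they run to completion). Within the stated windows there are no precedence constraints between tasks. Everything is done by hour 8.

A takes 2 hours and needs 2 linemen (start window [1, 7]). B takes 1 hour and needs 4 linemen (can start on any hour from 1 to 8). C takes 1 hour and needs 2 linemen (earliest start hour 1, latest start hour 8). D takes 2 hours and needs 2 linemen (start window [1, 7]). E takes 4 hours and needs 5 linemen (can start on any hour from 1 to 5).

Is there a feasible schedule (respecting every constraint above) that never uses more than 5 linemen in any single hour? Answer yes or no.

Schedule A@1, B@3, C@4, D@1, E@5: h1:4  h2:4  h3:4  h4:2  h5:5  h6:5  h7:5  h8:5 — peak 5 ≤ 5.

yes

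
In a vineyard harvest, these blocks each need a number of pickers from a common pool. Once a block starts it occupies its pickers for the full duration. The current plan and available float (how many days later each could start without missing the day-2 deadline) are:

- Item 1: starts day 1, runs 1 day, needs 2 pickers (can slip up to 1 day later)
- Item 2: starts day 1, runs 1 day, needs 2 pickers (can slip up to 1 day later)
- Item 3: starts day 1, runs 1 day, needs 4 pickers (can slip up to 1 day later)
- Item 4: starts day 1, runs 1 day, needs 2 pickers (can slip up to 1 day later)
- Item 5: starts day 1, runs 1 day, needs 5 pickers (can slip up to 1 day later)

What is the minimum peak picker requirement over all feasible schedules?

8

Early-start (Item 1@1, Item 2@1, Item 3@1, Item 4@1, Item 5@1) gives peak 15: d1:15  d2:0.
Shift Item 4→2, Item 5→2.
Schedule Item 1@1, Item 2@1, Item 3@1, Item 4@2, Item 5@2: d1:8  d2:7 — peak 8.
Total picker-days = 15 over 2 days ⇒ peak ≥ ⌈15/2⌉ = 8, so 8 is optimal.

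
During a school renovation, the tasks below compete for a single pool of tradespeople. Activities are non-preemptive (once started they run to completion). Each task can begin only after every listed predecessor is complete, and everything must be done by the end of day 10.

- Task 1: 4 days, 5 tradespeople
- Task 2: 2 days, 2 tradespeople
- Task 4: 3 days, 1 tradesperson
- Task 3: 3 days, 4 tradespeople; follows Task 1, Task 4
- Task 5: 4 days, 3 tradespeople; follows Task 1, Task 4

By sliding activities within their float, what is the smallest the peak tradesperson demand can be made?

7

Early-start (Task 1@1, Task 2@1, Task 4@1, Task 3@5, Task 5@5) gives peak 8: d1:8  d2:8  d3:6  d4:5  d5:7  d6:7  d7:7  d8:3  d9:0  d10:0.
Shift Task 4→3, Task 3→6, Task 5→6.
Schedule Task 1@1, Task 2@1, Task 4@3, Task 3@6, Task 5@6: d1:7  d2:7  d3:6  d4:6  d5:1  d6:7  d7:7  d8:7  d9:3  d10:0 — peak 7.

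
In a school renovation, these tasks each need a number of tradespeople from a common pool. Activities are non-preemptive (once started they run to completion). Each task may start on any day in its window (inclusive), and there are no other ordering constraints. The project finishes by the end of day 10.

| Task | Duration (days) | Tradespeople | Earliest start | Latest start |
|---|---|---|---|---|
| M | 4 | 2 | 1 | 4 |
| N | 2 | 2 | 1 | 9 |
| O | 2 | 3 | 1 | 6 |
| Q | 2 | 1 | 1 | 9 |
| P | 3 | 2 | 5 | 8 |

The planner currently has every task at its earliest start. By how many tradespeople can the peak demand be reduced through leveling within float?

Early-start peak: d1:8  d2:8  d3:2  d4:2  d5:2  d6:2  d7:2  d8:0  d9:0  d10:0 ⇒ 8.
Leveled (M@1, N@1, O@5, Q@3, P@7): d1:4  d2:4  d3:3  d4:3  d5:3  d6:3  d7:2  d8:2  d9:2  d10:0 ⇒ 4.
Reduction 8 − 4 = 4.

4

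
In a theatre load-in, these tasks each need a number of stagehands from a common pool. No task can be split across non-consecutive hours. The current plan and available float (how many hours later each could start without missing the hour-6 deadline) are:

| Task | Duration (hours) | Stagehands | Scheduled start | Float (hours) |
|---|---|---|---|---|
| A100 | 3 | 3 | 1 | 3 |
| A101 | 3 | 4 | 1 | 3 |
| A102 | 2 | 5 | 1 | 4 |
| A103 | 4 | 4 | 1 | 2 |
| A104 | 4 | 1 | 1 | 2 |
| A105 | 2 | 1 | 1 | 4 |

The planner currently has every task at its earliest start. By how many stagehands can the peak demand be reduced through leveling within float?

Early-start peak: h1:18  h2:18  h3:12  h4:5  h5:0  h6:0 ⇒ 18.
Leveled (A100@1, A101@4, A102@1, A103@3, A104@1, A105@5): h1:9  h2:9  h3:8  h4:9  h5:9  h6:9 ⇒ 9.
Reduction 18 − 9 = 9.

9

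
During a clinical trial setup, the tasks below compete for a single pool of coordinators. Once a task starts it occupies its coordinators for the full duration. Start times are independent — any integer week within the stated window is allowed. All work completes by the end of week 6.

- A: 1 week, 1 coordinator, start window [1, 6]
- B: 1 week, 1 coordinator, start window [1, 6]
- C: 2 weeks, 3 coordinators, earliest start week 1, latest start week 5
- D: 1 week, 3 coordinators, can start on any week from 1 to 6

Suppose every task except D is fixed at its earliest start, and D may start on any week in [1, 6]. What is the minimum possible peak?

5

D@1: w1:8  w2:3  w3:0  w4:0  w5:0  w6:0 → peak 8
D@2: w1:5  w2:6  w3:0  w4:0  w5:0  w6:0 → peak 6
D@3: w1:5  w2:3  w3:3  w4:0  w5:0  w6:0 → peak 5
D@4: w1:5  w2:3  w3:0  w4:3  w5:0  w6:0 → peak 5
D@5: w1:5  w2:3  w3:0  w4:0  w5:3  w6:0 → peak 5
D@6: w1:5  w2:3  w3:0  w4:0  w5:0  w6:3 → peak 5
Best is D@3, peak 5.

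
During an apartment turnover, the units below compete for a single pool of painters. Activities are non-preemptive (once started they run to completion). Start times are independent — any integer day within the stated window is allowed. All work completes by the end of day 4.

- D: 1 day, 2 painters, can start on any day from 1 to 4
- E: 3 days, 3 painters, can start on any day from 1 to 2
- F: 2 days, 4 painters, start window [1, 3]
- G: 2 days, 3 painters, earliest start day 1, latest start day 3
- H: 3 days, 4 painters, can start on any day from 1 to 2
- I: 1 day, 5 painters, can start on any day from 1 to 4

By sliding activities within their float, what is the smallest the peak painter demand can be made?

11

Early-start (D@1, E@1, F@1, G@1, H@1, I@1) gives peak 21: d1:21  d2:14  d3:7  d4:0.
Shift E→2, G→3, I→4.
Schedule D@1, E@2, F@1, G@3, H@1, I@4: d1:10  d2:11  d3:10  d4:11 — peak 11.
Total painter-days = 42 over 4 days ⇒ peak ≥ ⌈42/4⌉ = 11, so 11 is optimal.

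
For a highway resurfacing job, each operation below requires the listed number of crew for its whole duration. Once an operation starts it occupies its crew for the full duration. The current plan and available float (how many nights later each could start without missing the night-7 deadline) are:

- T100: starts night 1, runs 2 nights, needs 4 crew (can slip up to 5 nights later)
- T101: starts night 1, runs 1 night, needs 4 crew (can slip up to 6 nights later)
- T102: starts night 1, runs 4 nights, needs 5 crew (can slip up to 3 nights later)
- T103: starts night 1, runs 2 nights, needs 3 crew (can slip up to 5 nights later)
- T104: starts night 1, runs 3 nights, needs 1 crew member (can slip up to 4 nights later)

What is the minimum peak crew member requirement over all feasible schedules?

7

Early-start (T100@1, T101@1, T102@1, T103@1, T104@1) gives peak 17: n1:17  n2:13  n3:6  n4:5  n5:0  n6:0  n7:0.
Shift T101→3, T102→4, T104→3.
Schedule T100@1, T101@3, T102@4, T103@1, T104@3: n1:7  n2:7  n3:5  n4:6  n5:6  n6:5  n7:5 — peak 7.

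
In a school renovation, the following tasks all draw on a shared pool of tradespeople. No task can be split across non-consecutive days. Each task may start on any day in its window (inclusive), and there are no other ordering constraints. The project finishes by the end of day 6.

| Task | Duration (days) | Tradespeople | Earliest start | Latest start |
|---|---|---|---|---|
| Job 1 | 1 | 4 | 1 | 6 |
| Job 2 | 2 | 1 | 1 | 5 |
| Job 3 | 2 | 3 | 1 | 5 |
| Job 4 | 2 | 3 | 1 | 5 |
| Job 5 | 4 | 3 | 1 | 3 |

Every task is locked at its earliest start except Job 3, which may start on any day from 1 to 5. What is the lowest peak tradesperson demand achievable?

11

Job 3@1: d1:14  d2:10  d3:3  d4:3  d5:0  d6:0 → peak 14
Job 3@2: d1:11  d2:10  d3:6  d4:3  d5:0  d6:0 → peak 11
Job 3@3: d1:11  d2:7  d3:6  d4:6  d5:0  d6:0 → peak 11
Job 3@4: d1:11  d2:7  d3:3  d4:6  d5:3  d6:0 → peak 11
Job 3@5: d1:11  d2:7  d3:3  d4:3  d5:3  d6:3 → peak 11
Best is Job 3@2, peak 11.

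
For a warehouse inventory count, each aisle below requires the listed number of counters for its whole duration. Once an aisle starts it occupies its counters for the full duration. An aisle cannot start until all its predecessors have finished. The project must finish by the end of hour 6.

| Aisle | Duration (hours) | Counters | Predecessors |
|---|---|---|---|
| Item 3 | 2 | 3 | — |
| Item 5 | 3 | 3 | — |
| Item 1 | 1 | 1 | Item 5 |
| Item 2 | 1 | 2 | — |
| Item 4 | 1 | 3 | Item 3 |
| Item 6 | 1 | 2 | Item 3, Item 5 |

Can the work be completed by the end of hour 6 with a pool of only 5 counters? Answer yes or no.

yes

Schedule Item 3@4, Item 5@1, Item 1@4, Item 2@1, Item 4@6, Item 6@6: h1:5  h2:3  h3:3  h4:4  h5:3  h6:5 — peak 5 ≤ 5.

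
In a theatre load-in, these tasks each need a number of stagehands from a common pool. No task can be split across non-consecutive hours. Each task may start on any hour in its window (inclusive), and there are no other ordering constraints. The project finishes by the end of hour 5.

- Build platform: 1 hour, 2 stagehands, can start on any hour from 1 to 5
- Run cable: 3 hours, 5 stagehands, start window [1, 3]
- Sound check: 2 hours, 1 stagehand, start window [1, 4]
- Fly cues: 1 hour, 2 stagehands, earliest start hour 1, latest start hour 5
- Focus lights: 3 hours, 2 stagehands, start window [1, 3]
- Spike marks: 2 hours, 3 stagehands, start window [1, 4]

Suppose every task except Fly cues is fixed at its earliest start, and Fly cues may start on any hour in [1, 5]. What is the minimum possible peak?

13

Fly cues@1: h1:15  h2:11  h3:7  h4:0  h5:0 → peak 15
Fly cues@2: h1:13  h2:13  h3:7  h4:0  h5:0 → peak 13
Fly cues@3: h1:13  h2:11  h3:9  h4:0  h5:0 → peak 13
Fly cues@4: h1:13  h2:11  h3:7  h4:2  h5:0 → peak 13
Fly cues@5: h1:13  h2:11  h3:7  h4:0  h5:2 → peak 13
Best is Fly cues@2, peak 13.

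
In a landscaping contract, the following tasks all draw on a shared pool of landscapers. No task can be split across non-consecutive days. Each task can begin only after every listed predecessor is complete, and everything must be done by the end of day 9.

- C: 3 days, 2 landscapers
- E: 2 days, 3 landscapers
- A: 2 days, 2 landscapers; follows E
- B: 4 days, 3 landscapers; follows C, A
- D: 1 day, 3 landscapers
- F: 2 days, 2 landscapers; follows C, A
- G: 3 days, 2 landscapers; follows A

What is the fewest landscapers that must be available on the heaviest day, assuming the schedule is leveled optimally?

Early-start (C@1, E@1, A@3, B@5, D@1, F@5, G@5) gives peak 8: d1:8  d2:5  d3:4  d4:2  d5:7  d6:7  d7:5  d8:3  d9:0.
Shift D→4, G→7.
Schedule C@1, E@1, A@3, B@5, D@4, F@5, G@7: d1:5  d2:5  d3:4  d4:5  d5:5  d6:5  d7:5  d8:5  d9:2 — peak 5.
Total landscaper-days = 41 over 9 days ⇒ peak ≥ ⌈41/9⌉ = 5, so 5 is optimal.

5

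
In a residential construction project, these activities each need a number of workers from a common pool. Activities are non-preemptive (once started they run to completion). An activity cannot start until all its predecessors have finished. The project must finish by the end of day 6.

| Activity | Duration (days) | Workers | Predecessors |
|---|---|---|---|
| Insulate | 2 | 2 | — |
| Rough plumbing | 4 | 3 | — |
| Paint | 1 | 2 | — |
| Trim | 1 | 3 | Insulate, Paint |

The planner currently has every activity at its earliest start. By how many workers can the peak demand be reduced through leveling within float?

2

Early-start peak: d1:7  d2:5  d3:6  d4:3  d5:0  d6:0 ⇒ 7.
Leveled (Insulate@1, Rough plumbing@1, Paint@3, Trim@5): d1:5  d2:5  d3:5  d4:3  d5:3  d6:0 ⇒ 5.
Reduction 7 − 5 = 2.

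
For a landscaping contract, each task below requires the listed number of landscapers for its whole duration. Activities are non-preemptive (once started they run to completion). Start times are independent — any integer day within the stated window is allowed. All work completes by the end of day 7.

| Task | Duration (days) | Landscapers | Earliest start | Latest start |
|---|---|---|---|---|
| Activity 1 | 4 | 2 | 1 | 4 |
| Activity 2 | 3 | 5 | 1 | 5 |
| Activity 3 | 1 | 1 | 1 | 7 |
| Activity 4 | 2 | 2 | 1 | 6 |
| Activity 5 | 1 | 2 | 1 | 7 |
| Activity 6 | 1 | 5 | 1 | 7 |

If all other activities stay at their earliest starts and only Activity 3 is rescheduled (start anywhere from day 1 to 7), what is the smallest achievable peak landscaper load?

16

Activity 3@1: d1:17  d2:9  d3:7  d4:2  d5:0  d6:0  d7:0 → peak 17
Activity 3@2: d1:16  d2:10  d3:7  d4:2  d5:0  d6:0  d7:0 → peak 16
Activity 3@3: d1:16  d2:9  d3:8  d4:2  d5:0  d6:0  d7:0 → peak 16
Activity 3@4: d1:16  d2:9  d3:7  d4:3  d5:0  d6:0  d7:0 → peak 16
Activity 3@5: d1:16  d2:9  d3:7  d4:2  d5:1  d6:0  d7:0 → peak 16
Activity 3@6: d1:16  d2:9  d3:7  d4:2  d5:0  d6:1  d7:0 → peak 16
Activity 3@7: d1:16  d2:9  d3:7  d4:2  d5:0  d6:0  d7:1 → peak 16
Best is Activity 3@2, peak 16.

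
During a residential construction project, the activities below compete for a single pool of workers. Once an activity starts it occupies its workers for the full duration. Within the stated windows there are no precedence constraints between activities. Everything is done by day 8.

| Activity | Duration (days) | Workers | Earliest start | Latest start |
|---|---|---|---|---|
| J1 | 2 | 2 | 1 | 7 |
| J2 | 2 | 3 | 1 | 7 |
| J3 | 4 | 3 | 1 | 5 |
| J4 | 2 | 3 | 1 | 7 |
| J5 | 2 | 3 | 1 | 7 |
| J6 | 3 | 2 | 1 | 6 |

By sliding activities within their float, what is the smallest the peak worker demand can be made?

6

Early-start (J1@1, J2@1, J3@1, J4@1, J5@1, J6@1) gives peak 16: d1:16  d2:16  d3:5  d4:3  d5:0  d6:0  d7:0  d8:0.
Shift J3→3, J4→3, J5→7, J6→5.
Schedule J1@1, J2@1, J3@3, J4@3, J5@7, J6@5: d1:5  d2:5  d3:6  d4:6  d5:5  d6:5  d7:5  d8:3 — peak 6.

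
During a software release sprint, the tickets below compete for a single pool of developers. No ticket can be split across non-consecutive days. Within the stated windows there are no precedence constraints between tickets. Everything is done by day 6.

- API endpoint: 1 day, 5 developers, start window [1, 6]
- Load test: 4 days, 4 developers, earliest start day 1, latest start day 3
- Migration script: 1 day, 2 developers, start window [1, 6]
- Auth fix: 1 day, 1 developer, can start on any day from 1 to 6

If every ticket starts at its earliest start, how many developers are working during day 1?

At early start, day 1 has: API endpoint, Load test, Migration script, Auth fix.
Demand: 5 + 4 + 2 + 1 = 12.

12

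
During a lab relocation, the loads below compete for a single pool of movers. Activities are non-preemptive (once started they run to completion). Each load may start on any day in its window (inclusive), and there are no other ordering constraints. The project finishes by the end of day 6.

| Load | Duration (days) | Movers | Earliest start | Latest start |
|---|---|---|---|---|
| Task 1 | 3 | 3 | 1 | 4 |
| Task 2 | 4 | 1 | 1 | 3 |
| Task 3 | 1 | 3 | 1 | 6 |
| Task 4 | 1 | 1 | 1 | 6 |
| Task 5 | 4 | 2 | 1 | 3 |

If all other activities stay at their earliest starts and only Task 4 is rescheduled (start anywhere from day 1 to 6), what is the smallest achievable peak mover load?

Task 4@1: d1:10  d2:6  d3:6  d4:3  d5:0  d6:0 → peak 10
Task 4@2: d1:9  d2:7  d3:6  d4:3  d5:0  d6:0 → peak 9
Task 4@3: d1:9  d2:6  d3:7  d4:3  d5:0  d6:0 → peak 9
Task 4@4: d1:9  d2:6  d3:6  d4:4  d5:0  d6:0 → peak 9
Task 4@5: d1:9  d2:6  d3:6  d4:3  d5:1  d6:0 → peak 9
Task 4@6: d1:9  d2:6  d3:6  d4:3  d5:0  d6:1 → peak 9
Best is Task 4@2, peak 9.

9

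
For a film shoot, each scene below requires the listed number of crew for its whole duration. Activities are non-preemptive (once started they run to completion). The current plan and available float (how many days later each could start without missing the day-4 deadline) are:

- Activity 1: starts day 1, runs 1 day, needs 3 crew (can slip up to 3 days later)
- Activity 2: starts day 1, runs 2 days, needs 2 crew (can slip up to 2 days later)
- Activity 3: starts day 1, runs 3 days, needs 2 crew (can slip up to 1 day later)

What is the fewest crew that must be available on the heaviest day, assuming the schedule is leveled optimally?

Early-start (Activity 1@1, Activity 2@1, Activity 3@1) gives peak 7: d1:7  d2:4  d3:2  d4:0.
Shift Activity 2→2, Activity 3→2.
Schedule Activity 1@1, Activity 2@2, Activity 3@2: d1:3  d2:4  d3:4  d4:2 — peak 4.
Total crew member-days = 13 over 4 days ⇒ peak ≥ ⌈13/4⌉ = 4, so 4 is optimal.

4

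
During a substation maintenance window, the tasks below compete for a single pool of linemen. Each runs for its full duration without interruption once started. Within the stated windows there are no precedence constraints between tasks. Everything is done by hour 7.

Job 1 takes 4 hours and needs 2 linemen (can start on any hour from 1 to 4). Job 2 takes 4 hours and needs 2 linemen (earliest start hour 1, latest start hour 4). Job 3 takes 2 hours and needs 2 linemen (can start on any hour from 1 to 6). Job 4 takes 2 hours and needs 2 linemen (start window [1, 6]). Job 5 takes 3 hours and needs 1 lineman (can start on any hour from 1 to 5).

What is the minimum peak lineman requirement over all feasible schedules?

5

Early-start (Job 1@1, Job 2@1, Job 3@1, Job 4@1, Job 5@1) gives peak 9: h1:9  h2:9  h3:5  h4:4  h5:0  h6:0  h7:0.
Shift Job 3→5, Job 4→5.
Schedule Job 1@1, Job 2@1, Job 3@5, Job 4@5, Job 5@1: h1:5  h2:5  h3:5  h4:4  h5:4  h6:4  h7:0 — peak 5.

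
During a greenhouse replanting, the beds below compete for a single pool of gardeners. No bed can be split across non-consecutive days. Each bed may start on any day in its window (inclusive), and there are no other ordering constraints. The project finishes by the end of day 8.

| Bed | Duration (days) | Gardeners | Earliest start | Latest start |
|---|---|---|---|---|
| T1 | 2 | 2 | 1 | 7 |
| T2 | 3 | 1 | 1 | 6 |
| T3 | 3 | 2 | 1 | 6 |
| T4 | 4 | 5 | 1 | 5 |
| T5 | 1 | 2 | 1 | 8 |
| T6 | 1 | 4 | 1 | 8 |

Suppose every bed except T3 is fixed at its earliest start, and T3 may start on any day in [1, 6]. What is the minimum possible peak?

T3@1: d1:16  d2:10  d3:8  d4:5  d5:0  d6:0  d7:0  d8:0 → peak 16
T3@2: d1:14  d2:10  d3:8  d4:7  d5:0  d6:0  d7:0  d8:0 → peak 14
T3@3: d1:14  d2:8  d3:8  d4:7  d5:2  d6:0  d7:0  d8:0 → peak 14
T3@4: d1:14  d2:8  d3:6  d4:7  d5:2  d6:2  d7:0  d8:0 → peak 14
T3@5: d1:14  d2:8  d3:6  d4:5  d5:2  d6:2  d7:2  d8:0 → peak 14
T3@6: d1:14  d2:8  d3:6  d4:5  d5:0  d6:2  d7:2  d8:2 → peak 14
Best is T3@2, peak 14.

14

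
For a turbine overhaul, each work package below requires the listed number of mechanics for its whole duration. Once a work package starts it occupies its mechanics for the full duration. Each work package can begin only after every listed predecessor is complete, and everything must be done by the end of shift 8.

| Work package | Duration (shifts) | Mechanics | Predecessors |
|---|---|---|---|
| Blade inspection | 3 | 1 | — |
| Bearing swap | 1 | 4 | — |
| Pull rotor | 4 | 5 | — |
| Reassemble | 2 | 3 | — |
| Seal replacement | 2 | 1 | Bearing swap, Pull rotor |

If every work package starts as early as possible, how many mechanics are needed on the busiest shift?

Early-start schedule: Blade inspection@1, Bearing swap@1, Pull rotor@1, Reassemble@1, Seal replacement@5.
Load per shift: shift 1: 13, shift 2: 9, shift 3: 6, shift 4: 5, shift 5: 1, shift 6: 1, shift 7: 0, shift 8: 0.
Peak is 13.

13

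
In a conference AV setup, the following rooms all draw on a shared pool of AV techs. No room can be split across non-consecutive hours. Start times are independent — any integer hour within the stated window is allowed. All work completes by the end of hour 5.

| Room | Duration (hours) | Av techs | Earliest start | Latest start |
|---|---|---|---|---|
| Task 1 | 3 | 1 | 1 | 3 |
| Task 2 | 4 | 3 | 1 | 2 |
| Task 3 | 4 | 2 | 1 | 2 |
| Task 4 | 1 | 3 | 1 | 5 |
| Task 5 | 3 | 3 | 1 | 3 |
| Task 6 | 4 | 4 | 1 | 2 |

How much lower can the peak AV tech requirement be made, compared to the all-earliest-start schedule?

3

Early-start peak: h1:16  h2:13  h3:13  h4:9  h5:0 ⇒ 16.
Leveled (Task 1@1, Task 2@1, Task 3@1, Task 4@1, Task 5@1, Task 6@2): h1:12  h2:13  h3:13  h4:9  h5:4 ⇒ 13.
Reduction 16 − 13 = 3.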